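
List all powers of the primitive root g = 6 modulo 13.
6^1, 6^2, ..., 6^{12} mod 13: [6, 10, 8, 9, 2, 12, 7, 3, 5, 4, 11, 1]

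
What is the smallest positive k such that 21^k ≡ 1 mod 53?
Powers of 21 mod 53: 21^1≡21, 21^2≡17, 21^3≡39, 21^4≡24, 21^5≡27, 21^6≡37, 21^7≡35, 21^8≡46, 21^9≡12, 21^10≡40, 21^11≡45, 21^12≡44, 21^13≡23, 21^14≡6, 21^15≡20, 21^16≡49, 21^17≡22, 21^18≡38, 21^19≡3, 21^20≡10, 21^21≡51, 21^22≡11, 21^23≡19, 21^24≡28, 21^25≡5, 21^26≡52, 21^27≡32, 21^28≡36, 21^29≡14, 21^30≡29, 21^31≡26, 21^32≡16, 21^33≡18, 21^34≡7, 21^35≡41, 21^36≡13, 21^37≡8, 21^38≡9, 21^39≡30, 21^40≡47, 21^41≡33, 21^42≡4, 21^43≡31, 21^44≡15, 21^45≡50, 21^46≡43, 21^47≡2, 21^48≡42, 21^49≡34, 21^50≡25, 21^51≡48, 21^52≡1. Order = 52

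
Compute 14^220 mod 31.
Using Fermat: 14^{30} ≡ 1 mod 31. 220 ≡ 10 mod 30. So 14^{220} ≡ 14^{10} ≡ 25 mod 31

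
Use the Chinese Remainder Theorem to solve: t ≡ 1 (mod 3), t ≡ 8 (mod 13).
M = 3 × 13 = 39. M₁ = 13, y₁ ≡ 1 (mod 3). M₂ = 3, y₂ ≡ 9 (mod 13). t = 1×13×1 + 8×3×9 ≡ 34 (mod 39)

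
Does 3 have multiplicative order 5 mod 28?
Powers of 3 mod 28: 3^1≡3, 3^2≡9, 3^3≡27, 3^4≡25, 3^5≡19, 3^6≡1. 3^5≡19≢1, so ord ≠ 5. No, the actual order is 6.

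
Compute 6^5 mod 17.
By repeated squaring (mod 17): 6^{1}≡6, 6^{2}≡2, 6^{4}≡4. Then 6^{5} = 6^{4+1} ≡ 4 × 6 ≡ 7 (mod 17)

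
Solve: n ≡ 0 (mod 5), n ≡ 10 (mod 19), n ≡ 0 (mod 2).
M = 5 × 19 × 2 = 190. M₁ = 38, y₁ ≡ 2 (mod 5). M₂ = 10, y₂ ≡ 2 (mod 19). M₃ = 95, y₃ ≡ 1 (mod 2). n = 0×38×2 + 10×10×2 + 0×95×1 ≡ 10 (mod 190)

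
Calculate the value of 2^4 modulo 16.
2^{4} = 16 ≡ 0 (mod 16)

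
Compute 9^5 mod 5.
Using Fermat: 9^{4} ≡ 1 mod 5. 5 ≡ 1 mod 4. So 9^{5} ≡ 9^{1} ≡ 4 mod 5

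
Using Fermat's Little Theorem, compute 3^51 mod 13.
By Fermat: 3^{12} ≡ 1 (mod 13). 51 = 4×12 + 3. So 3^{51} ≡ 3^{3} ≡ 1 (mod 13)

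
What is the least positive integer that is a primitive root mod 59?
g = 2. For each prime q|58: 2^{29}≡58, 2^{2}≡4, none ≡ 1, so ord_59(2) = 58 and 2 is a primitive root.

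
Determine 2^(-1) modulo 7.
Since 7 is prime, by Fermat 2^(-1) ≡ 2^{5} ≡ 4 mod 7. Verify: 2 × 4 = 8 ≡ 1 mod 7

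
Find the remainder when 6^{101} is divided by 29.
By Fermat: 6^{28} ≡ 1 mod 29. 101 = 3×28 + 17. So 6^{101} ≡ 6^{17} ≡ 13 mod 29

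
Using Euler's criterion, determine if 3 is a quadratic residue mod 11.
By Euler's criterion: 3^{5} ≡ 1 mod 11. Since this equals 1, 3 is a QR.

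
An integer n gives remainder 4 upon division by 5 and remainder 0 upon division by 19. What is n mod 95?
M = 5 × 19 = 95. M₁ = 19, y₁ ≡ 4 mod 5. M₂ = 5, y₂ ≡ 4 mod 19. n = 4×19×4 + 0×5×4 ≡ 19 mod 95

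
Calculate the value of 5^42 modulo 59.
By repeated squaring mod 59: 5^{1}≡5, 5^{2}≡25, 5^{4}≡35, 5^{8}≡45, 5^{16}≡19, 5^{32}≡7. Then 5^{42} = 5^{32+8+2} ≡ 7 × 45 × 25 ≡ 28 mod 59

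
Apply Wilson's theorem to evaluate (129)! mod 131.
(130)! = (129)! × (130) ≡ -1 (mod 131). So (129)! ≡ -1 × (130)^(-1) ≡ (-1)×(-1) = 1 (mod 131)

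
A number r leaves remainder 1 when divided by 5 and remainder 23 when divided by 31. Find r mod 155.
M = 5 × 31 = 155. M₁ = 31, y₁ ≡ 1 mod 5. M₂ = 5, y₂ ≡ 25 mod 31. r = 1×31×1 + 23×5×25 ≡ 116 mod 155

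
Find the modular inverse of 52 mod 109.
Since 109 is prime, by Fermat 52^(-1) ≡ 52^{107} ≡ 65 (mod 109). Verify: 52 × 65 = 3380 ≡ 1 (mod 109)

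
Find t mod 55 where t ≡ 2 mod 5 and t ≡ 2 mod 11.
M = 5 × 11 = 55. M₁ = 11, y₁ ≡ 1 mod 5. M₂ = 5, y₂ ≡ 9 mod 11. t = 2×11×1 + 2×5×9 ≡ 2 mod 55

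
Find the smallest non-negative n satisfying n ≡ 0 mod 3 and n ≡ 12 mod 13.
M = 3 × 13 = 39. M₁ = 13, y₁ ≡ 1 mod 3. M₂ = 3, y₂ ≡ 9 mod 13. n = 0×13×1 + 12×3×9 ≡ 12 mod 39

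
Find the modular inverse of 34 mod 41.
Since 41 is prime, by Fermat 34^(-1) ≡ 34^{39} ≡ 35 (mod 41). Verify: 34 × 35 = 1190 ≡ 1 (mod 41)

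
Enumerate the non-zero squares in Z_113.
Quadratic residues modulo 113: {1, 2, 4, 7, 8, 9, 11, 13, 14, 15, 16, 18, 22, 25, 26, 28, 30, 31, 32, 36, 41, 44, 49, 50, 51, 52, 53, 56, 57, 60, 61, 62, 63, 64, 69, 72, 77, 81, 82, 83, 85, 87, 88, 91, 95, 97, 98, 99, 100, 102, 104, 105, 106, 109, 111, 112}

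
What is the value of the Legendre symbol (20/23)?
(20/23) = 20^{11} mod 23 = -1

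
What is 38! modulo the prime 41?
(40)! = (38)! × (39) × (40) ≡ -1 (mod 41). So (38)! ≡ -1 × [(40)(39)]^(-1) ≡ 20 (mod 41)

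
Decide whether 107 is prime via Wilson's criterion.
(106)! mod 107 = 106. Since 106 ≡ -1 mod 107, 107 is prime.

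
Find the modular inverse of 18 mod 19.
Since 19 is prime, by Fermat 18^(-1) ≡ 18^{17} ≡ 18 (mod 19). Verify: 18 × 18 = 324 ≡ 1 (mod 19)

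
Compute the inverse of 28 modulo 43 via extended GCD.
Extended GCD: 28(20) + 43(-13) = 1. So 28^(-1) ≡ 20 (mod 43). Verify: 28 × 20 = 560 ≡ 1 (mod 43)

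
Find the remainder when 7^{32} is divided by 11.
By Fermat: 7^{10} ≡ 1 (mod 11). 32 = 3×10 + 2. So 7^{32} ≡ 7^{2} ≡ 5 (mod 11)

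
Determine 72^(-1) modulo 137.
Since 137 is prime, by Fermat 72^(-1) ≡ 72^{135} ≡ 59 mod 137. Verify: 72 × 59 = 4248 ≡ 1 mod 137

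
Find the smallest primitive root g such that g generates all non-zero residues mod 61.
g = 2. Powers: [2, 4, 8, 16, 32, 3, 6, 12, ...] generates all 60 non-zero residues.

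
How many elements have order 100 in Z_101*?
There are φ(101-1) = φ(100) = 40 primitive roots modulo 101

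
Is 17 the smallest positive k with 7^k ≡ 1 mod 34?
Powers of 7 mod 34: 7^1≡7, 7^2≡15, 7^3≡3, 7^4≡21, 7^5≡11, 7^6≡9, 7^7≡29, 7^8≡33, 7^9≡27, 7^10≡19, 7^11≡31, 7^12≡13, 7^13≡23, 7^14≡25, 7^15≡5, 7^16≡1. Already 7^16≡1, so the order is 16 < 17. No, the actual order is 16.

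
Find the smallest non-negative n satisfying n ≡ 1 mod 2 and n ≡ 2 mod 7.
M = 2 × 7 = 14. M₁ = 7, y₁ ≡ 1 mod 2. M₂ = 2, y₂ ≡ 4 mod 7. n = 1×7×1 + 2×2×4 ≡ 9 mod 14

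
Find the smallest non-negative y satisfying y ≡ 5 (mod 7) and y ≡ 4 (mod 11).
M = 7 × 11 = 77. M₁ = 11, y₁ ≡ 2 (mod 7). M₂ = 7, y₂ ≡ 8 (mod 11). y = 5×11×2 + 4×7×8 ≡ 26 (mod 77)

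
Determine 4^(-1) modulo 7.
Since 7 is prime, by Fermat 4^(-1) ≡ 4^{5} ≡ 2 mod 7. Verify: 4 × 2 = 8 ≡ 1 mod 7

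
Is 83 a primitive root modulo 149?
ord_149(83) divides 148. For each prime q|148: 83^{74}≡148, 83^{4}≡33, none ≡ 1. So 83 has order 148 and is a primitive root mod 149.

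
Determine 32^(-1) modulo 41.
Since 41 is prime, by Fermat 32^(-1) ≡ 32^{39} ≡ 9 mod 41. Verify: 32 × 9 = 288 ≡ 1 mod 41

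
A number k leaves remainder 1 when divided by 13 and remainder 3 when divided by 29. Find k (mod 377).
M = 13 × 29 = 377. M₁ = 29, y₁ ≡ 9 (mod 13). M₂ = 13, y₂ ≡ 9 (mod 29). k = 1×29×9 + 3×13×9 ≡ 235 (mod 377)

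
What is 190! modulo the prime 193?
(192)! = (190)! × (191) × (192) ≡ -1 (mod 193). So (190)! ≡ -1 × [(192)(191)]^(-1) ≡ 96 (mod 193)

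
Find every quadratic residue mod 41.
Quadratic residues modulo 41: {1, 2, 4, 5, 8, 9, 10, 16, 18, 20, 21, 23, 25, 31, 32, 33, 36, 37, 39, 40}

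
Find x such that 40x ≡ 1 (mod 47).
Since 47 is prime, by Fermat 40^(-1) ≡ 40^{45} ≡ 20 (mod 47). Verify: 40 × 20 = 800 ≡ 1 (mod 47)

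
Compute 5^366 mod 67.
Using Fermat: 5^{66} ≡ 1 mod 67. 366 ≡ 36 mod 66. So 5^{366} ≡ 5^{36} ≡ 9 mod 67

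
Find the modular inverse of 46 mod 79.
Since 79 is prime, by Fermat 46^(-1) ≡ 46^{77} ≡ 67 mod 79. Verify: 46 × 67 = 3082 ≡ 1 mod 79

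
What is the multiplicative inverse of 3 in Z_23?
Since 23 is prime, by Fermat 3^(-1) ≡ 3^{21} ≡ 8 mod 23. Verify: 3 × 8 = 24 ≡ 1 mod 23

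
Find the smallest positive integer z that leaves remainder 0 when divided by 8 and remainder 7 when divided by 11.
M = 8 × 11 = 88. M₁ = 11, y₁ ≡ 3 mod 8. M₂ = 8, y₂ ≡ 7 mod 11. z = 0×11×3 + 7×8×7 ≡ 40 mod 88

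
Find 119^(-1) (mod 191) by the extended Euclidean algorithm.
Extended GCD: 119(61) + 191(-38) = 1. So 119^(-1) ≡ 61 (mod 191). Verify: 119 × 61 = 7259 ≡ 1 (mod 191)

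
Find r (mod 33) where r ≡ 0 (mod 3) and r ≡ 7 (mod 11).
M = 3 × 11 = 33. M₁ = 11, y₁ ≡ 2 (mod 3). M₂ = 3, y₂ ≡ 4 (mod 11). r = 0×11×2 + 7×3×4 ≡ 18 (mod 33)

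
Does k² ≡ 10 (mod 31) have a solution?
By Euler's criterion: 10^{15} ≡ 1 (mod 31). Since this equals 1, 10 is a QR.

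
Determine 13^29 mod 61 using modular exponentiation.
By repeated squaring (mod 61): 13^{1}≡13, 13^{2}≡47, 13^{4}≡13, 13^{8}≡47, 13^{16}≡13. Then 13^{29} = 13^{16+8+4+1} ≡ 13 × 47 × 13 × 13 ≡ 47 (mod 61)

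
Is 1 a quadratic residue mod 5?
By Euler's criterion: 1^{2} ≡ 1 (mod 5). Since this equals 1, 1 is a QR.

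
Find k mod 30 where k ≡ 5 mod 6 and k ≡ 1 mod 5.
M = 6 × 5 = 30. M₁ = 5, y₁ ≡ 5 mod 6. M₂ = 6, y₂ ≡ 1 mod 5. k = 5×5×5 + 1×6×1 ≡ 11 mod 30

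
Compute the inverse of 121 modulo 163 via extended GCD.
Extended GCD: 121(-66) + 163(49) = 1. So 121^(-1) ≡ -66 ≡ 97 mod 163. Verify: 121 × 97 = 11737 ≡ 1 mod 163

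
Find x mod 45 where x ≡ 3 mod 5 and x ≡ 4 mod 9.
M = 5 × 9 = 45. M₁ = 9, y₁ ≡ 4 mod 5. M₂ = 5, y₂ ≡ 2 mod 9. x = 3×9×4 + 4×5×2 ≡ 13 mod 45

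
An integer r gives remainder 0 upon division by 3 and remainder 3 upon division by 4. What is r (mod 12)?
M = 3 × 4 = 12. M₁ = 4, y₁ ≡ 1 (mod 3). M₂ = 3, y₂ ≡ 3 (mod 4). r = 0×4×1 + 3×3×3 ≡ 3 (mod 12)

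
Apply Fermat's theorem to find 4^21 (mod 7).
By Fermat: 4^{6} ≡ 1 (mod 7). 21 = 3×6 + 3. So 4^{21} ≡ 4^{3} ≡ 1 (mod 7)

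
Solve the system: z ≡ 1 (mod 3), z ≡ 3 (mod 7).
M = 3 × 7 = 21. M₁ = 7, y₁ ≡ 1 (mod 3). M₂ = 3, y₂ ≡ 5 (mod 7). z = 1×7×1 + 3×3×5 ≡ 10 (mod 21)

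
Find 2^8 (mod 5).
Using Fermat: 2^{4} ≡ 1 (mod 5). 8 ≡ 0 (mod 4). So 2^{8} ≡ 2^{0} ≡ 1 (mod 5)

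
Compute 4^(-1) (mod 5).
Since 5 is prime, by Fermat 4^(-1) ≡ 4^{3} ≡ 4 (mod 5). Verify: 4 × 4 = 16 ≡ 1 (mod 5)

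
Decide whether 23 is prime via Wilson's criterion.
(22)! mod 23 = 22. Since 22 ≡ -1 (mod 23), 23 is prime.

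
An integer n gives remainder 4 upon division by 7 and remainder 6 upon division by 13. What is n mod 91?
M = 7 × 13 = 91. M₁ = 13, y₁ ≡ 6 mod 7. M₂ = 7, y₂ ≡ 2 mod 13. n = 4×13×6 + 6×7×2 ≡ 32 mod 91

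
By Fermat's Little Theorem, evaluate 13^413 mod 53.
By Fermat: 13^{52} ≡ 1 mod 53. 413 ≡ 49 mod 52. So 13^{413} ≡ 13^{49} ≡ 42 mod 53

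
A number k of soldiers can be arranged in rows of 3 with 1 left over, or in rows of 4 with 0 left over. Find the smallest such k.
M = 3 × 4 = 12. M₁ = 4, y₁ ≡ 1 (mod 3). M₂ = 3, y₂ ≡ 3 (mod 4). k = 1×4×1 + 0×3×3 ≡ 4 (mod 12)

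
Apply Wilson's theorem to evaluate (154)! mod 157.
(156)! = (154)! × (155) × (156) ≡ -1 mod 157. So (154)! ≡ -1 × [(156)(155)]^(-1) ≡ 78 mod 157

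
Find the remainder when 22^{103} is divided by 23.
By Fermat: 22^{22} ≡ 1 (mod 23). 103 = 4×22 + 15. So 22^{103} ≡ 22^{15} ≡ 22 (mod 23)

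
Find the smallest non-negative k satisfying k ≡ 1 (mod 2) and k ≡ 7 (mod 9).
M = 2 × 9 = 18. M₁ = 9, y₁ ≡ 1 (mod 2). M₂ = 2, y₂ ≡ 5 (mod 9). k = 1×9×1 + 7×2×5 ≡ 7 (mod 18)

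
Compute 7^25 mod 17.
Using Fermat: 7^{16} ≡ 1 (mod 17). 25 ≡ 9 (mod 16). So 7^{25} ≡ 7^{9} ≡ 10 (mod 17)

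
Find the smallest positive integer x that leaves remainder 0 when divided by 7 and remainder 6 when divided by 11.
M = 7 × 11 = 77. M₁ = 11, y₁ ≡ 2 (mod 7). M₂ = 7, y₂ ≡ 8 (mod 11). x = 0×11×2 + 6×7×8 ≡ 28 (mod 77)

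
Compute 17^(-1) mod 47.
Since 47 is prime, by Fermat 17^(-1) ≡ 17^{45} ≡ 36 mod 47. Verify: 17 × 36 = 612 ≡ 1 mod 47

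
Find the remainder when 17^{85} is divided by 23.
By Fermat: 17^{22} ≡ 1 (mod 23). 85 = 3×22 + 19. So 17^{85} ≡ 17^{19} ≡ 5 (mod 23)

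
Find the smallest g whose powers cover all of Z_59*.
g = 2. For each prime q|58: 2^{29}≡58, 2^{2}≡4, none ≡ 1, so ord_59(2) = 58 and 2 is a primitive root.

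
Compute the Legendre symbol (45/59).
(45/59) = 45^{29} mod 59 = 1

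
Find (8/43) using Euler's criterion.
(8/43) = 8^{21} mod 43 = -1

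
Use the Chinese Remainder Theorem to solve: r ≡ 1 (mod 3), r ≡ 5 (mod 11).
M = 3 × 11 = 33. M₁ = 11, y₁ ≡ 2 (mod 3). M₂ = 3, y₂ ≡ 4 (mod 11). r = 1×11×2 + 5×3×4 ≡ 16 (mod 33)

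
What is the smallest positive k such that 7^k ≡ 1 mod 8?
Powers of 7 mod 8: 7^1≡7, 7^2≡1. ord_8(7) = 2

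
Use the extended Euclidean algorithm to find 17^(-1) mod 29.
Extended GCD: 17(12) + 29(-7) = 1. So 17^(-1) ≡ 12 (mod 29). Verify: 17 × 12 = 204 ≡ 1 (mod 29)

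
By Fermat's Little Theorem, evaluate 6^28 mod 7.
By Fermat: 6^{6} ≡ 1 mod 7. 28 = 4×6 + 4. So 6^{28} ≡ 6^{4} ≡ 1 mod 7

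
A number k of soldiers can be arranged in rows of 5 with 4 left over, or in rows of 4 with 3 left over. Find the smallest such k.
M = 5 × 4 = 20. M₁ = 4, y₁ ≡ 4 (mod 5). M₂ = 5, y₂ ≡ 1 (mod 4). k = 4×4×4 + 3×5×1 ≡ 19 (mod 20)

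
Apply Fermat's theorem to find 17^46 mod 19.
By Fermat: 17^{18} ≡ 1 mod 19. 46 = 2×18 + 10. So 17^{46} ≡ 17^{10} ≡ 17 mod 19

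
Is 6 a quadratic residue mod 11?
By Euler's criterion: 6^{5} ≡ 10 mod 11. Since this equals -1 (≡ 10), 6 is not a QR.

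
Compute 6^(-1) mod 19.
Since 19 is prime, by Fermat 6^(-1) ≡ 6^{17} ≡ 16 mod 19. Verify: 6 × 16 = 96 ≡ 1 mod 19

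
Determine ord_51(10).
Powers of 10 mod 51: 10^1≡10, 10^2≡49, 10^3≡31, 10^4≡4, 10^5≡40, 10^6≡43, 10^7≡22, 10^8≡16, 10^9≡7, 10^10≡19, 10^11≡37, 10^12≡13, 10^13≡28, 10^14≡25, 10^15≡46, 10^16≡1. Order = 16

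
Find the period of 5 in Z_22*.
Powers of 5 mod 22: 5^1≡5, 5^2≡3, 5^3≡15, 5^4≡9, 5^5≡1. So the order of 5 is 5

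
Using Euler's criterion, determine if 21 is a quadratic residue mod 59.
By Euler's criterion: 21^{29} ≡ 1 mod 59. Since this equals 1, 21 is a QR.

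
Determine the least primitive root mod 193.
g = 5. Powers: [5, 25, 125, 46, 37, 185, 153, 186, 158, 18, ...] generates all 192 non-zero residues.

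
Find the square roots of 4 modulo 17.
The square roots of 4 mod 17 are 2 and 15. Verify: 2² = 4 ≡ 4 (mod 17)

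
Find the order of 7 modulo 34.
Powers of 7 mod 34: 7^1≡7, 7^2≡15, 7^3≡3, 7^4≡21, 7^5≡11, 7^6≡9, 7^7≡29, 7^8≡33, 7^9≡27, 7^10≡19, 7^11≡31, 7^12≡13, 7^13≡23, 7^14≡25, 7^15≡5, 7^16≡1. Order = 16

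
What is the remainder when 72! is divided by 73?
By Wilson's theorem, (72)! ≡ -1 ≡ 72 (mod 73)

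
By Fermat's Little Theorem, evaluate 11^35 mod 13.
By Fermat: 11^{12} ≡ 1 mod 13. 35 = 2×12 + 11. So 11^{35} ≡ 11^{11} ≡ 6 mod 13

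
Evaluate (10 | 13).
(10/13) = 10^{6} mod 13 = 1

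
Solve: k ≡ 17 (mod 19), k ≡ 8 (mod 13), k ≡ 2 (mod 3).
M = 19 × 13 × 3 = 741. M₁ = 39, y₁ ≡ 1 (mod 19). M₂ = 57, y₂ ≡ 8 (mod 13). M₃ = 247, y₃ ≡ 1 (mod 3). k = 17×39×1 + 8×57×8 + 2×247×1 ≡ 359 (mod 741)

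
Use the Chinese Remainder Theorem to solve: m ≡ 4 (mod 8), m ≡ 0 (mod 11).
M = 8 × 11 = 88. M₁ = 11, y₁ ≡ 3 (mod 8). M₂ = 8, y₂ ≡ 7 (mod 11). m = 4×11×3 + 0×8×7 ≡ 44 (mod 88)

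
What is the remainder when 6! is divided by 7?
By Wilson's theorem, (6)! ≡ -1 ≡ 6 mod 7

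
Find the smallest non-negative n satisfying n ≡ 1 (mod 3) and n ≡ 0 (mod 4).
M = 3 × 4 = 12. M₁ = 4, y₁ ≡ 1 (mod 3). M₂ = 3, y₂ ≡ 3 (mod 4). n = 1×4×1 + 0×3×3 ≡ 4 (mod 12)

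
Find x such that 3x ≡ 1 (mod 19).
Since 19 is prime, by Fermat 3^(-1) ≡ 3^{17} ≡ 13 (mod 19). Verify: 3 × 13 = 39 ≡ 1 (mod 19)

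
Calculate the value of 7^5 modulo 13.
By repeated squaring mod 13: 7^{1}≡7, 7^{2}≡10, 7^{4}≡9. Then 7^{5} = 7^{4+1} ≡ 9 × 7 ≡ 11 mod 13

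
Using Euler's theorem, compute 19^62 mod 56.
By Euler: 19^{24} ≡ 1 mod 56 since gcd(19, 56) = 1. 62 = 2×24 + 14. So 19^{62} ≡ 19^{14} ≡ 25 mod 56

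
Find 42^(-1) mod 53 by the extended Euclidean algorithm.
Extended GCD: 42(24) + 53(-19) = 1. So 42^(-1) ≡ 24 mod 53. Verify: 42 × 24 = 1008 ≡ 1 mod 53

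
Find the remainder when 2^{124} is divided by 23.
By Fermat: 2^{22} ≡ 1 (mod 23). 124 = 5×22 + 14. So 2^{124} ≡ 2^{14} ≡ 8 (mod 23)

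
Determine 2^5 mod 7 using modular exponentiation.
By repeated squaring mod 7: 2^{1}≡2, 2^{2}≡4, 2^{4}≡2. Then 2^{5} = 2^{4+1} ≡ 2 × 2 ≡ 4 mod 7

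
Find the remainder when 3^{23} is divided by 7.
By Fermat: 3^{6} ≡ 1 (mod 7). 23 = 3×6 + 5. So 3^{23} ≡ 3^{5} ≡ 5 (mod 7)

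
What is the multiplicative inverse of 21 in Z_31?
Since 31 is prime, by Fermat 21^(-1) ≡ 21^{29} ≡ 3 mod 31. Verify: 21 × 3 = 63 ≡ 1 mod 31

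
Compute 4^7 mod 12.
By repeated squaring (mod 12): 4^{1}≡4, 4^{2}≡4, 4^{4}≡4. Then 4^{7} = 4^{4+2+1} ≡ 4 × 4 × 4 ≡ 4 (mod 12)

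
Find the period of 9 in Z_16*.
Powers of 9 mod 16: 9^1≡9, 9^2≡1. ord_16(9) = 2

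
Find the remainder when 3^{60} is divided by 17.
By Fermat: 3^{16} ≡ 1 mod 17. 60 = 3×16 + 12. So 3^{60} ≡ 3^{12} ≡ 4 mod 17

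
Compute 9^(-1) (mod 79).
Since 79 is prime, by Fermat 9^(-1) ≡ 9^{77} ≡ 44 (mod 79). Verify: 9 × 44 = 396 ≡ 1 (mod 79)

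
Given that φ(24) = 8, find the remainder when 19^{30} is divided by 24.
By Euler: 19^{8} ≡ 1 (mod 24) since gcd(19, 24) = 1. 30 = 3×8 + 6. So 19^{30} ≡ 19^{6} ≡ 1 (mod 24)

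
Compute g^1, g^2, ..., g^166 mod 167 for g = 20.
20^1, 20^2, ..., 20^{166} mod 167: [20, 66, 151, 14, 113, 89, 110, 29, 79, 77, 37, 72, 104, 76, 17, 6, 120, 62, 71, 84, 10, 33, 159, 7, 140, 128, 55, 98, 123, 122, 102, 36, 52, 38, 92, 3, 60, 31, 119, 42, 5, 100, 163, 87, 70, 64, 111, 49, 145, 61, 51, 18, 26, 19, 46, 85, 30, 99, 143, 21, 86, 50, 165, 127, 35, 32, 139, 108, 156, 114, 109, 9, 13, 93, 23, 126, 15, 133, 155, 94, 43, 25, 166, 147, 101, 16, 153, 54, 78, 57, 138, 88, 90, 130, 95, 63, 91, 150, 161, 47, 105, 96, 83, 157, 134, 8, 160, 27, 39, 112, 69, 44, 45, 65, 131, 115, 129, 75, 164, 107, 136, 48, 125, 162, 67, 4, 80, 97, 103, 56, 118, 22, 106, 116, 149, 141, 148, 121, 82, 137, 68, 24, 146, 81, 117, 2, 40, 132, 135, 28, 59, 11, 53, 58, 158, 154, 74, 144, 41, 152, 34, 12, 73, 124, 142, 1]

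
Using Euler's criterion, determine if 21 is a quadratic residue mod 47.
By Euler's criterion: 21^{23} ≡ 1 (mod 47). Since this equals 1, 21 is a QR.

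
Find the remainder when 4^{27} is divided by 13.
By Fermat: 4^{12} ≡ 1 mod 13. 27 = 2×12 + 3. So 4^{27} ≡ 4^{3} ≡ 12 mod 13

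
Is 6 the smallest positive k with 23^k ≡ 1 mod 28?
Powers of 23 mod 28: 23^1≡23, 23^2≡25, 23^3≡15, 23^4≡9, 23^5≡11, 23^6≡1. First k with 23^k≡1 is k=6. Yes, ord_28(23) = 6.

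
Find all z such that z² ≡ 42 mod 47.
The square roots of 42 mod 47 are 18 and 29. Verify: 18² = 324 ≡ 42 mod 47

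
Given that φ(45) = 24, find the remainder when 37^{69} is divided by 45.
By Euler: 37^{24} ≡ 1 (mod 45) since gcd(37, 45) = 1. 69 = 2×24 + 21. So 37^{69} ≡ 37^{21} ≡ 37 (mod 45)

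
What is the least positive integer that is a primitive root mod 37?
g = 2. For each prime q|36: 2^{18}≡36, 2^{12}≡26, none ≡ 1, so ord_37(2) = 36 and 2 is a primitive root.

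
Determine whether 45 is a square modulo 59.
By Euler's criterion: 45^{29} ≡ 1 mod 59. Since this equals 1, 45 is a QR.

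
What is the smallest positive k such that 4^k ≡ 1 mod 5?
Powers of 4 mod 5: 4^1≡4, 4^2≡1. Order = 2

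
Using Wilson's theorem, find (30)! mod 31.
By Wilson's theorem, (30)! ≡ -1 ≡ 30 (mod 31)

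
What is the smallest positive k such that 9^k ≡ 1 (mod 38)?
Powers of 9 mod 38: 9^1≡9, 9^2≡5, 9^3≡7, 9^4≡25, 9^5≡35, 9^6≡11, 9^7≡23, 9^8≡17, 9^9≡1. ord_38(9) = 9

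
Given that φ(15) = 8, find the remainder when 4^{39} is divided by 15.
By Euler: 4^{8} ≡ 1 (mod 15) since gcd(4, 15) = 1. 39 = 4×8 + 7. So 4^{39} ≡ 4^{7} ≡ 4 (mod 15)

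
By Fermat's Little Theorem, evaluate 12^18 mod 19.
By Fermat's Little Theorem, 12^{18} ≡ 1 (mod 19) since 19 is prime and gcd(12, 19) = 1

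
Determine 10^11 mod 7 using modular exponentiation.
Using Fermat: 10^{6} ≡ 1 mod 7. 11 ≡ 5 mod 6. So 10^{11} ≡ 10^{5} ≡ 5 mod 7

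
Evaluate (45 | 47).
(45/47) = 45^{23} mod 47 = -1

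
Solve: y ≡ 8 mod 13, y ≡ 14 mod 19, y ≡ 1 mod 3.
M = 13 × 19 × 3 = 741. M₁ = 57, y₁ ≡ 8 mod 13. M₂ = 39, y₂ ≡ 1 mod 19. M₃ = 247, y₃ ≡ 1 mod 3. y = 8×57×8 + 14×39×1 + 1×247×1 ≡ 736 mod 741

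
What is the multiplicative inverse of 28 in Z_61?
Since 61 is prime, by Fermat 28^(-1) ≡ 28^{59} ≡ 24 mod 61. Verify: 28 × 24 = 672 ≡ 1 mod 61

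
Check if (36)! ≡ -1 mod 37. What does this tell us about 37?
(36)! mod 37 = 36. Since this equals -1 mod 37, Wilson confirms 37 is prime.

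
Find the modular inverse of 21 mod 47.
Since 47 is prime, by Fermat 21^(-1) ≡ 21^{45} ≡ 9 mod 47. Verify: 21 × 9 = 189 ≡ 1 mod 47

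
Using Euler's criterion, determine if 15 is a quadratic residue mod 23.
By Euler's criterion: 15^{11} ≡ 22 mod 23. Since this equals -1 (≡ 22), 15 is not a QR.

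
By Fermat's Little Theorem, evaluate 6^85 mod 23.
By Fermat: 6^{22} ≡ 1 (mod 23). 85 = 3×22 + 19. So 6^{85} ≡ 6^{19} ≡ 18 (mod 23)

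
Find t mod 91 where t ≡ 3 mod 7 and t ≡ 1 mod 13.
M = 7 × 13 = 91. M₁ = 13, y₁ ≡ 6 mod 7. M₂ = 7, y₂ ≡ 2 mod 13. t = 3×13×6 + 1×7×2 ≡ 66 mod 91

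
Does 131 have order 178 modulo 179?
ord_179(131) divides 178. For each prime q|178: 131^{89}≡178, 131^{2}≡156, none ≡ 1. So 131 has order 178 and is a primitive root mod 179.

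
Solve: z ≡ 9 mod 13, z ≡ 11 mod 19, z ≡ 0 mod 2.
M = 13 × 19 × 2 = 494. M₁ = 38, y₁ ≡ 12 mod 13. M₂ = 26, y₂ ≡ 11 mod 19. M₃ = 247, y₃ ≡ 1 mod 2. z = 9×38×12 + 11×26×11 + 0×247×1 ≡ 334 mod 494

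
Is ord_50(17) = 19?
Powers of 17 mod 50: 17^1≡17, 17^2≡39, 17^3≡13, 17^4≡21, 17^5≡7, 17^6≡19, 17^7≡23, 17^8≡41, 17^9≡47, 17^10≡49, 17^11≡33, 17^12≡11, 17^13≡37, 17^14≡29, 17^15≡43, 17^16≡31, 17^17≡27, 17^18≡9, 17^19≡3, 17^20≡1. 17^19≡3≢1, so ord ≠ 19. No, the actual order is 20.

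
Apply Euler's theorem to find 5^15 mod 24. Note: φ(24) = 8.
By Euler: 5^{8} ≡ 1 mod 24 since gcd(5, 24) = 1. 15 = 1×8 + 7. So 5^{15} ≡ 5^{7} ≡ 5 mod 24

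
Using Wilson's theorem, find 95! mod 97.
(96)! = (95)! × (96) ≡ -1 mod 97. So (95)! ≡ -1 × (96)^(-1) ≡ (-1)×(-1) = 1 mod 97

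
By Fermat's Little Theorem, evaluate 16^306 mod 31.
By Fermat: 16^{30} ≡ 1 (mod 31). 306 ≡ 6 (mod 30). So 16^{306} ≡ 16^{6} ≡ 16 (mod 31)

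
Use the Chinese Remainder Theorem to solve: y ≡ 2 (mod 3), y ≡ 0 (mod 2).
M = 3 × 2 = 6. M₁ = 2, y₁ ≡ 2 (mod 3). M₂ = 3, y₂ ≡ 1 (mod 2). y = 2×2×2 + 0×3×1 ≡ 2 (mod 6)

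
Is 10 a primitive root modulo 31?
10^{15} ≡ 1 (mod 31) and 15 < 30, so ord_31(10) = 15 ≠ 30 and 10 is not a primitive root.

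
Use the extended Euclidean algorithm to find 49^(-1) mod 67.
Extended GCD: 49(26) + 67(-19) = 1. So 49^(-1) ≡ 26 mod 67. Verify: 49 × 26 = 1274 ≡ 1 mod 67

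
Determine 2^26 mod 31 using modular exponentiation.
By repeated squaring mod 31: 2^{1}≡2, 2^{2}≡4, 2^{4}≡16, 2^{8}≡8, 2^{16}≡2. Then 2^{26} = 2^{16+8+2} ≡ 2 × 8 × 4 ≡ 2 mod 31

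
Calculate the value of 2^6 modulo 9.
By repeated squaring (mod 9): 2^{1}≡2, 2^{2}≡4, 2^{4}≡7. Then 2^{6} = 2^{4+2} ≡ 7 × 4 ≡ 1 (mod 9)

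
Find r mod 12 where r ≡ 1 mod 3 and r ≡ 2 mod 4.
M = 3 × 4 = 12. M₁ = 4, y₁ ≡ 1 mod 3. M₂ = 3, y₂ ≡ 3 mod 4. r = 1×4×1 + 2×3×3 ≡ 10 mod 12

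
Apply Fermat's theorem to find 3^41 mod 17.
By Fermat: 3^{16} ≡ 1 mod 17. 41 = 2×16 + 9. So 3^{41} ≡ 3^{9} ≡ 14 mod 17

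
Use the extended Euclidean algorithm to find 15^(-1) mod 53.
Extended GCD: 15(-7) + 53(2) = 1. So 15^(-1) ≡ -7 ≡ 46 mod 53. Verify: 15 × 46 = 690 ≡ 1 mod 53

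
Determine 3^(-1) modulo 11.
Since 11 is prime, by Fermat 3^(-1) ≡ 3^{9} ≡ 4 mod 11. Verify: 3 × 4 = 12 ≡ 1 mod 11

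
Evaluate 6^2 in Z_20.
6^{2} = 36 ≡ 16 (mod 20)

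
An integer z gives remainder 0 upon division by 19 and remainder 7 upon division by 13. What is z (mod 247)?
M = 19 × 13 = 247. M₁ = 13, y₁ ≡ 3 (mod 19). M₂ = 19, y₂ ≡ 11 (mod 13). z = 0×13×3 + 7×19×11 ≡ 228 (mod 247)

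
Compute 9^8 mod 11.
By repeated squaring mod 11: 9^{1}≡9, 9^{2}≡4, 9^{4}≡5, 9^{8}≡3. So 9^{8} ≡ 3 mod 11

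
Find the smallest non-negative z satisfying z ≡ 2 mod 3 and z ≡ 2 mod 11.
M = 3 × 11 = 33. M₁ = 11, y₁ ≡ 2 mod 3. M₂ = 3, y₂ ≡ 4 mod 11. z = 2×11×2 + 2×3×4 ≡ 2 mod 33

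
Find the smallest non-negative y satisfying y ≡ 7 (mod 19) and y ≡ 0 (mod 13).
M = 19 × 13 = 247. M₁ = 13, y₁ ≡ 3 (mod 19). M₂ = 19, y₂ ≡ 11 (mod 13). y = 7×13×3 + 0×19×11 ≡ 26 (mod 247)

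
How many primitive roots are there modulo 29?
Number of primitive roots mod 29 = φ(p-1) = φ(28) = 12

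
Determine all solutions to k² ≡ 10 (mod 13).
The square roots of 10 mod 13 are 7 and 6. Verify: 7² = 49 ≡ 10 (mod 13)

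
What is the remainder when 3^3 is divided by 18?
3^{3} = 27 ≡ 9 mod 18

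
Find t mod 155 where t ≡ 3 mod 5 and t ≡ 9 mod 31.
M = 5 × 31 = 155. M₁ = 31, y₁ ≡ 1 mod 5. M₂ = 5, y₂ ≡ 25 mod 31. t = 3×31×1 + 9×5×25 ≡ 133 mod 155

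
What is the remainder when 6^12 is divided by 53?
By repeated squaring (mod 53): 6^{1}≡6, 6^{2}≡36, 6^{4}≡24, 6^{8}≡46. Then 6^{12} = 6^{8+4} ≡ 46 × 24 ≡ 44 (mod 53)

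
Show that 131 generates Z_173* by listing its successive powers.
131^1, 131^2, ..., 131^{172} mod 173: [131, 34, 129, 118, 61, 33, 171, 84, 105, 88, 110, 51, 107, 4, 5, 136, 170, 126, 71, 132, 165, 163, 74, 6, 94, 31, 82, 16, 20, 25, 161, 158, 111, 9, 141, 133, 123, 24, 30, 124, 155, 64, 80, 100, 125, 113, 98, 36, 45, 13, 146, 96, 120, 150, 101, 83, 147, 54, 154, 106, 46, 144, 7, 52, 65, 38, 134, 81, 58, 159, 69, 43, 97, 78, 11, 57, 28, 35, 87, 152, 17, 151, 59, 117, 103, 172, 42, 139, 44, 55, 112, 140, 2, 89, 68, 85, 63, 122, 66, 169, 168, 37, 3, 47, 102, 41, 8, 10, 99, 167, 79, 142, 91, 157, 153, 148, 12, 15, 62, 164, 32, 40, 50, 149, 143, 49, 18, 109, 93, 73, 48, 60, 75, 137, 128, 160, 27, 77, 53, 23, 72, 90, 26, 119, 19, 67, 127, 29, 166, 121, 108, 135, 39, 92, 115, 14, 104, 130, 76, 95, 162, 116, 145, 138, 86, 21, 156, 22, 114, 56, 70, 1]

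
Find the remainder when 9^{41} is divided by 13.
By Fermat: 9^{12} ≡ 1 (mod 13). 41 = 3×12 + 5. So 9^{41} ≡ 9^{5} ≡ 3 (mod 13)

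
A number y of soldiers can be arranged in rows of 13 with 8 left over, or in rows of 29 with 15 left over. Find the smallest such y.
M = 13 × 29 = 377. M₁ = 29, y₁ ≡ 9 mod 13. M₂ = 13, y₂ ≡ 9 mod 29. y = 8×29×9 + 15×13×9 ≡ 73 mod 377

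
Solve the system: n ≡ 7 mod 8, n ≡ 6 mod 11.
M = 8 × 11 = 88. M₁ = 11, y₁ ≡ 3 mod 8. M₂ = 8, y₂ ≡ 7 mod 11. n = 7×11×3 + 6×8×7 ≡ 39 mod 88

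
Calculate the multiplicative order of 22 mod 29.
Powers of 22 mod 29: 22^1≡22, 22^2≡20, 22^3≡5, 22^4≡23, 22^5≡13, 22^6≡25, 22^7≡28, 22^8≡7, 22^9≡9, 22^10≡24, 22^11≡6, 22^12≡16, 22^13≡4, 22^14≡1. ord_29(22) = 14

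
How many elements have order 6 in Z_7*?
A prime p has φ(p-1) primitive roots; here φ(6) = 2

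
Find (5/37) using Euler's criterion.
(5/37) = 5^{18} mod 37 = -1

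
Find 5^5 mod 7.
By repeated squaring mod 7: 5^{1}≡5, 5^{2}≡4, 5^{4}≡2. Then 5^{5} = 5^{4+1} ≡ 2 × 5 ≡ 3 mod 7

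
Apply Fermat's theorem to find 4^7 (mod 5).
By Fermat: 4^{4} ≡ 1 (mod 5). So 4^{7} = 4^{4} · 4^{3} ≡ 4^{3} ≡ 4 (mod 5)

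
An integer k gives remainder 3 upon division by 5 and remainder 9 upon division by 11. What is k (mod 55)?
M = 5 × 11 = 55. M₁ = 11, y₁ ≡ 1 (mod 5). M₂ = 5, y₂ ≡ 9 (mod 11). k = 3×11×1 + 9×5×9 ≡ 53 (mod 55)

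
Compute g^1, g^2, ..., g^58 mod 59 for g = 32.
32^1, 32^2, ..., 32^{58} mod 59: [32, 21, 23, 28, 11, 57, 54, 17, 13, 3, 37, 4, 10, 25, 33, 53, 44, 51, 39, 9, 52, 12, 30, 16, 40, 41, 14, 35, 58, 27, 38, 36, 31, 48, 2, 5, 42, 46, 56, 22, 55, 49, 34, 26, 6, 15, 8, 20, 50, 7, 47, 29, 43, 19, 18, 45, 24, 1]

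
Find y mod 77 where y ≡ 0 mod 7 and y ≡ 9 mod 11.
M = 7 × 11 = 77. M₁ = 11, y₁ ≡ 2 mod 7. M₂ = 7, y₂ ≡ 8 mod 11. y = 0×11×2 + 9×7×8 ≡ 42 mod 77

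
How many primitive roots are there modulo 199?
A prime p has φ(p-1) primitive roots; here φ(198) = 60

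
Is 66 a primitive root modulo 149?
ord_149(66) divides 148. For each prime q|148: 66^{74}≡148, 66^{4}≡33, none ≡ 1. So 66 has order 148 and is a primitive root mod 149.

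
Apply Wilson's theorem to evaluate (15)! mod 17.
(16)! = (15)! × (16) ≡ -1 mod 17. So (15)! ≡ -1 × (16)^(-1) ≡ (-1)×(-1) = 1 mod 17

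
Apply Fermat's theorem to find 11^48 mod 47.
By Fermat: 11^{46} ≡ 1 mod 47. So 11^{48} = 11^{46} · 11^{2} ≡ 11^{2} ≡ 27 mod 47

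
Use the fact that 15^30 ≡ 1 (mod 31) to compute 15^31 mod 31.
By Fermat: 15^{30} ≡ 1 (mod 31). So 15^{31} = 15^{30} · 15^{1} ≡ 15^{1} ≡ 15 (mod 31)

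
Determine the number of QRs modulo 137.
The squaring map on Z_137* is 2-to-1, so there are (136)/2 = 68 QRs.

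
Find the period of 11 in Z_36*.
Powers of 11 mod 36: 11^1≡11, 11^2≡13, 11^3≡35, 11^4≡25, 11^5≡23, 11^6≡1. ord_36(11) = 6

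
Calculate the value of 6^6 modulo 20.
By repeated squaring mod 20: 6^{1}≡6, 6^{2}≡16, 6^{4}≡16. Then 6^{6} = 6^{4+2} ≡ 16 × 16 ≡ 16 mod 20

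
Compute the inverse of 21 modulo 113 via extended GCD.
Extended GCD: 21(-43) + 113(8) = 1. So 21^(-1) ≡ -43 ≡ 70 mod 113. Verify: 21 × 70 = 1470 ≡ 1 mod 113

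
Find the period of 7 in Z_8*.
Powers of 7 mod 8: 7^1≡7, 7^2≡1. Order = 2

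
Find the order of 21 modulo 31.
Powers of 21 mod 31: 21^1≡21, 21^2≡7, 21^3≡23, 21^4≡18, 21^5≡6, 21^6≡2, 21^7≡11, 21^8≡14, 21^9≡15, 21^10≡5, 21^11≡12, 21^12≡4, 21^13≡22, 21^14≡28, 21^15≡30, 21^16≡10, 21^17≡24, 21^18≡8, 21^19≡13, 21^20≡25, 21^21≡29, 21^22≡20, 21^23≡17, 21^24≡16, 21^25≡26, 21^26≡19, 21^27≡27, 21^28≡9, 21^29≡3, 21^30≡1. So the order of 21 is 30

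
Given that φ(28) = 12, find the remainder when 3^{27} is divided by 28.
By Euler: 3^{12} ≡ 1 (mod 28) since gcd(3, 28) = 1. 27 = 2×12 + 3. So 3^{27} ≡ 3^{3} ≡ 27 (mod 28)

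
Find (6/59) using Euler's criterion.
(6/59) = 6^{29} mod 59 = -1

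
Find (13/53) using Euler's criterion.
(13/53) = 13^{26} mod 53 = 1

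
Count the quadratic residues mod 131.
Exactly half the non-zero residues mod a prime are QRs: (131-1)/2 = 65.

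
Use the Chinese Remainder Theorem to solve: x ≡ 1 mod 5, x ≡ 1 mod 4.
M = 5 × 4 = 20. M₁ = 4, y₁ ≡ 4 mod 5. M₂ = 5, y₂ ≡ 1 mod 4. x = 1×4×4 + 1×5×1 ≡ 1 mod 20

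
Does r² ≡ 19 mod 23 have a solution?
By Euler's criterion: 19^{11} ≡ 22 mod 23. Since this equals -1 (≡ 22), 19 is not a QR.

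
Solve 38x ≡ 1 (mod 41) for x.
Since 41 is prime, by Fermat 38^(-1) ≡ 38^{39} ≡ 27 (mod 41). Verify: 38 × 27 = 1026 ≡ 1 (mod 41)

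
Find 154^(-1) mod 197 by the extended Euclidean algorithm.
Extended GCD: 154(-55) + 197(43) = 1. So 154^(-1) ≡ -55 ≡ 142 mod 197. Verify: 154 × 142 = 21868 ≡ 1 mod 197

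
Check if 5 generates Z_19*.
5^{9} ≡ 1 (mod 19) and 9 < 18, so ord_19(5) = 9 ≠ 18 and 5 is not a primitive root.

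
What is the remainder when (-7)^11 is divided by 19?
By repeated squaring mod 19: (-7)^{1}≡12, (-7)^{2}≡11, (-7)^{4}≡7, (-7)^{8}≡11. Then (-7)^{11} = (-7)^{8+2+1} ≡ 11 × 11 × 12 ≡ 8 mod 19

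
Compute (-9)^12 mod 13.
Using Fermat: (-9)^{12} ≡ 1 (mod 13). 12 ≡ 0 (mod 12). So (-9)^{12} ≡ (-9)^{0} ≡ 1 (mod 13)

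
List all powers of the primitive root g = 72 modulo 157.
72^1, 72^2, ..., 72^{156} mod 157: [72, 3, 59, 9, 20, 27, 60, 81, 23, 86, 69, 101, 50, 146, 150, 124, 136, 58, 94, 17, 125, 51, 61, 153, 26, 145, 78, 121, 77, 49, 74, 147, 65, 127, 38, 67, 114, 44, 28, 132, 84, 82, 95, 89, 128, 110, 70, 16, 53, 48, 2, 144, 6, 118, 18, 40, 54, 120, 5, 46, 15, 138, 45, 100, 135, 143, 91, 115, 116, 31, 34, 93, 102, 122, 149, 52, 133, 156, 85, 154, 98, 148, 137, 130, 97, 76, 134, 71, 88, 56, 107, 11, 7, 33, 21, 99, 63, 140, 32, 106, 96, 4, 131, 12, 79, 36, 80, 108, 83, 10, 92, 30, 119, 90, 43, 113, 129, 25, 73, 75, 62, 68, 29, 47, 87, 141, 104, 109, 155, 13, 151, 39, 139, 117, 103, 37, 152, 111, 142, 19, 112, 57, 22, 14, 66, 42, 41, 126, 123, 64, 55, 35, 8, 105, 24, 1]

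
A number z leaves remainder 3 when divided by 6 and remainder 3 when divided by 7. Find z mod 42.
M = 6 × 7 = 42. M₁ = 7, y₁ ≡ 1 mod 6. M₂ = 6, y₂ ≡ 6 mod 7. z = 3×7×1 + 3×6×6 ≡ 3 mod 42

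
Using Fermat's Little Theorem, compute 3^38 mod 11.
By Fermat: 3^{10} ≡ 1 (mod 11). 38 = 3×10 + 8. So 3^{38} ≡ 3^{8} ≡ 5 (mod 11)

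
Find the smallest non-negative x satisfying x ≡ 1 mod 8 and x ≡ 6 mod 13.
M = 8 × 13 = 104. M₁ = 13, y₁ ≡ 5 mod 8. M₂ = 8, y₂ ≡ 5 mod 13. x = 1×13×5 + 6×8×5 ≡ 97 mod 104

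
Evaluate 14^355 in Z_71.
Using Fermat: 14^{70} ≡ 1 mod 71. 355 ≡ 5 mod 70. So 14^{355} ≡ 14^{5} ≡ 70 mod 71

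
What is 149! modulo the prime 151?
(150)! = (149)! × (150) ≡ -1 (mod 151). So (149)! ≡ -1 × (150)^(-1) ≡ (-1)×(-1) = 1 (mod 151)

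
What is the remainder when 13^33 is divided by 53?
By repeated squaring (mod 53): 13^{1}≡13, 13^{2}≡10, 13^{4}≡47, 13^{8}≡36, 13^{16}≡24, 13^{32}≡46. Then 13^{33} = 13^{32+1} ≡ 46 × 13 ≡ 15 (mod 53)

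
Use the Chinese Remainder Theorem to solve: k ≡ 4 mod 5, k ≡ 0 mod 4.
M = 5 × 4 = 20. M₁ = 4, y₁ ≡ 4 mod 5. M₂ = 5, y₂ ≡ 1 mod 4. k = 4×4×4 + 0×5×1 ≡ 4 mod 20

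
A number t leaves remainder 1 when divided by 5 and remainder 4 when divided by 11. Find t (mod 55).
M = 5 × 11 = 55. M₁ = 11, y₁ ≡ 1 (mod 5). M₂ = 5, y₂ ≡ 9 (mod 11). t = 1×11×1 + 4×5×9 ≡ 26 (mod 55)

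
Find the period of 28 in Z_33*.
Powers of 28 mod 33: 28^1≡28, 28^2≡25, 28^3≡7, 28^4≡31, 28^5≡10, 28^6≡16, 28^7≡19, 28^8≡4, 28^9≡13, 28^10≡1. Order = 10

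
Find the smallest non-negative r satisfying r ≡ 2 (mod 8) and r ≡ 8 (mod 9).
M = 8 × 9 = 72. M₁ = 9, y₁ ≡ 1 (mod 8). M₂ = 8, y₂ ≡ 8 (mod 9). r = 2×9×1 + 8×8×8 ≡ 26 (mod 72)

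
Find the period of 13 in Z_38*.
Powers of 13 mod 38: 13^1≡13, 13^2≡17, 13^3≡31, 13^4≡23, 13^5≡33, 13^6≡11, 13^7≡29, 13^8≡35, 13^9≡37, 13^10≡25, 13^11≡21, 13^12≡7, 13^13≡15, 13^14≡5, 13^15≡27, 13^16≡9, 13^17≡3, 13^18≡1. Order = 18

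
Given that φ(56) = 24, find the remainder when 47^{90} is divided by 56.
By Euler: 47^{24} ≡ 1 mod 56 since gcd(47, 56) = 1. 90 = 3×24 + 18. So 47^{90} ≡ 47^{18} ≡ 1 mod 56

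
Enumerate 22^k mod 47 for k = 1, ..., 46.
22^1, 22^2, ..., 22^{46} mod 47: [22, 14, 26, 8, 35, 18, 20, 17, 45, 3, 19, 42, 31, 24, 11, 7, 13, 4, 41, 9, 10, 32, 46, 25, 33, 21, 39, 12, 29, 27, 30, 2, 44, 28, 5, 16, 23, 36, 40, 34, 43, 6, 38, 37, 15, 1]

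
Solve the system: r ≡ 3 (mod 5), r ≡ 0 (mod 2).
M = 5 × 2 = 10. M₁ = 2, y₁ ≡ 3 (mod 5). M₂ = 5, y₂ ≡ 1 (mod 2). r = 3×2×3 + 0×5×1 ≡ 8 (mod 10)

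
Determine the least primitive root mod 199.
g = 3. For each prime q|198: 3^{99}≡198, 3^{66}≡106, 3^{18}≡125, none ≡ 1, so ord_199(3) = 198 and 3 is a primitive root.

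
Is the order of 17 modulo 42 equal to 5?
Powers of 17 mod 42: 17^1≡17, 17^2≡37, 17^3≡41, 17^4≡25, 17^5≡5, 17^6≡1. 17^5≡5≢1, so ord ≠ 5. No, the actual order is 6.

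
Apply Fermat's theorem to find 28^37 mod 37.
By Fermat: 28^{36} ≡ 1 mod 37. So 28^{37} = 28^{36} · 28^{1} ≡ 28^{1} ≡ 28 mod 37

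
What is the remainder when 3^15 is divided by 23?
By repeated squaring mod 23: 3^{1}≡3, 3^{2}≡9, 3^{4}≡12, 3^{8}≡6. Then 3^{15} = 3^{8+4+2+1} ≡ 6 × 12 × 9 × 3 ≡ 12 mod 23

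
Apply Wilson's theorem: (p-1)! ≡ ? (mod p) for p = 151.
By Wilson's theorem, (150)! ≡ -1 ≡ 150 mod 151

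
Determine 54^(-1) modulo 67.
Since 67 is prime, by Fermat 54^(-1) ≡ 54^{65} ≡ 36 (mod 67). Verify: 54 × 36 = 1944 ≡ 1 (mod 67)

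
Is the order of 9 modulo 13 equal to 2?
Powers of 9 mod 13: 9^1≡9, 9^2≡3, 9^3≡1. 9^2≡3≢1, so ord ≠ 2. No, the actual order is 3.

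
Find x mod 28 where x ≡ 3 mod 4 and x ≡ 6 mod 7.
M = 4 × 7 = 28. M₁ = 7, y₁ ≡ 3 mod 4. M₂ = 4, y₂ ≡ 2 mod 7. x = 3×7×3 + 6×4×2 ≡ 27 mod 28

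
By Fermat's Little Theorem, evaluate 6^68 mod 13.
By Fermat: 6^{12} ≡ 1 mod 13. 68 = 5×12 + 8. So 6^{68} ≡ 6^{8} ≡ 3 mod 13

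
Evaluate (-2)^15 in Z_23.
By repeated squaring (mod 23): (-2)^{1}≡21, (-2)^{2}≡4, (-2)^{4}≡16, (-2)^{8}≡3. Then (-2)^{15} = (-2)^{8+4+2+1} ≡ 3 × 16 × 4 × 21 ≡ 7 (mod 23)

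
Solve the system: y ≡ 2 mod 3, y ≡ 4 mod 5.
M = 3 × 5 = 15. M₁ = 5, y₁ ≡ 2 mod 3. M₂ = 3, y₂ ≡ 2 mod 5. y = 2×5×2 + 4×3×2 ≡ 14 mod 15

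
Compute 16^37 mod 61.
By repeated squaring (mod 61): 16^{1}≡16, 16^{2}≡12, 16^{4}≡22, 16^{8}≡57, 16^{16}≡16, 16^{32}≡12. Then 16^{37} = 16^{32+4+1} ≡ 12 × 22 × 16 ≡ 15 (mod 61)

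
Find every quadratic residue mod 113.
Squares in Z_113*: {1, 2, 4, 7, 8, 9, 11, 13, 14, 15, 16, 18, 22, 25, 26, 28, 30, 31, 32, 36, 41, 44, 49, 50, 51, 52, 53, 56, 57, 60, 61, 62, 63, 64, 69, 72, 77, 81, 82, 83, 85, 87, 88, 91, 95, 97, 98, 99, 100, 102, 104, 105, 106, 109, 111, 112}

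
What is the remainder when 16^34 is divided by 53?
By repeated squaring mod 53: 16^{1}≡16, 16^{2}≡44, 16^{4}≡28, 16^{8}≡42, 16^{16}≡15, 16^{32}≡13. Then 16^{34} = 16^{32+2} ≡ 13 × 44 ≡ 42 mod 53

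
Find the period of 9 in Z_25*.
Powers of 9 mod 25: 9^1≡9, 9^2≡6, 9^3≡4, 9^4≡11, 9^5≡24, 9^6≡16, 9^7≡19, 9^8≡21, 9^9≡14, 9^10≡1. Order = 10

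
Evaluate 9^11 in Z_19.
By repeated squaring mod 19: 9^{1}≡9, 9^{2}≡5, 9^{4}≡6, 9^{8}≡17. Then 9^{11} = 9^{8+2+1} ≡ 17 × 5 × 9 ≡ 5 mod 19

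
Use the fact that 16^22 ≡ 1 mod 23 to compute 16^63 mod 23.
By Fermat: 16^{22} ≡ 1 mod 23. 63 = 2×22 + 19. So 16^{63} ≡ 16^{19} ≡ 12 mod 23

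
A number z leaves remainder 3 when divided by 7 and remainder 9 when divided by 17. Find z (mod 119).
M = 7 × 17 = 119. M₁ = 17, y₁ ≡ 5 (mod 7). M₂ = 7, y₂ ≡ 5 (mod 17). z = 3×17×5 + 9×7×5 ≡ 94 (mod 119)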